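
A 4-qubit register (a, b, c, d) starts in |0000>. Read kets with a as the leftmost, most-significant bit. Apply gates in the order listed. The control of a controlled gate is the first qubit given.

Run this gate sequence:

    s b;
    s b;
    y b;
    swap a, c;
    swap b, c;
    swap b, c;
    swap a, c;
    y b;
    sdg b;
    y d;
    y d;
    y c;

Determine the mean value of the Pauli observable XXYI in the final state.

The observable XXYI averages to 0. Key observation: gates 2-9 undo each other exactly, leaving only the rest of the circuit to track.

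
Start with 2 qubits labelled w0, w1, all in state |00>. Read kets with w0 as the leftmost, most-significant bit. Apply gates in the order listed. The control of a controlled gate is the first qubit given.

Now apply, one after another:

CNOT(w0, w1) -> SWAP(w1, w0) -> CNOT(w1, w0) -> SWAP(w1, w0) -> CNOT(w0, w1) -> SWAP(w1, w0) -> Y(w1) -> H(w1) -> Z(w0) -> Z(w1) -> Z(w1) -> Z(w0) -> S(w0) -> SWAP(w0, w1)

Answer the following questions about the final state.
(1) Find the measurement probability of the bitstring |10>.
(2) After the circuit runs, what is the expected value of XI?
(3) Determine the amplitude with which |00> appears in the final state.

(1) Outcome |10> occurs with probability 1/2. Key observation: gates 9-12 undo each other exactly, leaving only the rest of the circuit to track.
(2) The expectation value of XI is -1.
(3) The amplitude on |00> is sqrt(2)*I/2.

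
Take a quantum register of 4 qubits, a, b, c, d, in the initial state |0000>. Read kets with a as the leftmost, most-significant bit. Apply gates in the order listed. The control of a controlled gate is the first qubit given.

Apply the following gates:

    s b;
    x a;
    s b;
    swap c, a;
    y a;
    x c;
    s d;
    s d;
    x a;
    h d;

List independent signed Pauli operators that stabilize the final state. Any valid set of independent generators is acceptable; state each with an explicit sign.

The final state is stabilized by the group generated by +IIIX, +ZIII, +IZII, +IIZI; other independent generating sets are equally valid.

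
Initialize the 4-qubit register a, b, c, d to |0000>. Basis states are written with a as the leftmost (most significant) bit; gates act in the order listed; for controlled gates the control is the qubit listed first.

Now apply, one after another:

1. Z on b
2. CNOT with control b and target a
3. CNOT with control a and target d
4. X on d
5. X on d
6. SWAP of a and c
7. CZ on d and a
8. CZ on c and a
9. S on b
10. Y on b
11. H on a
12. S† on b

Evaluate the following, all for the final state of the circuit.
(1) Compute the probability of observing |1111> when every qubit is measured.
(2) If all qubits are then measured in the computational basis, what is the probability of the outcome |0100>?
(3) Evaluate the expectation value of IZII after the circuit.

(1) A full measurement returns |1111> with probability 0. Key observation: gates 4-5 undo each other exactly, leaving only the rest of the circuit to track.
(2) Outcome |0100> occurs with probability 1/2.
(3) The observable IZII averages to -1.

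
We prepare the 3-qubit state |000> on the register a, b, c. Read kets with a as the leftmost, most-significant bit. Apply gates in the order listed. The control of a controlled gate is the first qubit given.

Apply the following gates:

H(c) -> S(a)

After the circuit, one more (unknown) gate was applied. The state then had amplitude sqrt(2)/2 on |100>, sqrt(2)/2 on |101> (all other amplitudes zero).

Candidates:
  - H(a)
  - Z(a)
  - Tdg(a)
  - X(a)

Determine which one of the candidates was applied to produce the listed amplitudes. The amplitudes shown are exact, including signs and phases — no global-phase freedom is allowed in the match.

The unique candidate consistent with the amplitudes is X(a).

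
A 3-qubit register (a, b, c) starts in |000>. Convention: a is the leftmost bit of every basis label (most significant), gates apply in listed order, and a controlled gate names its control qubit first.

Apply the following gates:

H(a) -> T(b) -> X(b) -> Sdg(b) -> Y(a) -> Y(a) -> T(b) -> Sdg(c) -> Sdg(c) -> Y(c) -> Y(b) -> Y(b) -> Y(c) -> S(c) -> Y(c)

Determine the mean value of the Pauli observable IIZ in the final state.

In the final state, IIZ has expectation -1. Key observation: gates 9-14 undo each other exactly, leaving only the rest of the circuit to track.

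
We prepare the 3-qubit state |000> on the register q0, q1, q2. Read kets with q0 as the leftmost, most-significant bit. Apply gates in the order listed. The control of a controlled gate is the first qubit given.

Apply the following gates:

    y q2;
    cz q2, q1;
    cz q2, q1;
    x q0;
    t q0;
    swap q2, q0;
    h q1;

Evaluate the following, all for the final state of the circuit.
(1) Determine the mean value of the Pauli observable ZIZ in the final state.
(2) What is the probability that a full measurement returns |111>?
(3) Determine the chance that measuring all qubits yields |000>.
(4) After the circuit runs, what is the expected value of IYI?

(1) The expectation value of ZIZ is 1. Key observation: the block from step 2 through step 3 cancels to the identity and can be dropped.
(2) The probability of measuring |111> is 1/2.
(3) The probability of measuring |000> is 0.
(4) The observable IYI averages to 0.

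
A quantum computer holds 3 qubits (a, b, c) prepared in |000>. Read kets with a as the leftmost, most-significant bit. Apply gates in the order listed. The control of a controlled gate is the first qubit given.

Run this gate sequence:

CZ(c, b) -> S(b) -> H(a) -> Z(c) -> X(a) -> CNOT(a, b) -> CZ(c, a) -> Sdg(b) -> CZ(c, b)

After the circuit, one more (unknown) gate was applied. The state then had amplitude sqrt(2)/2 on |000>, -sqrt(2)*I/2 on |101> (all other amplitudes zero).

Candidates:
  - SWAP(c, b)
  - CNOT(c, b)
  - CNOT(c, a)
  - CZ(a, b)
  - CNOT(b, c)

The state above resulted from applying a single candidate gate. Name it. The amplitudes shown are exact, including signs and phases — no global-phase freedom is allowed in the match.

The unique candidate consistent with the amplitudes is SWAP(c, b).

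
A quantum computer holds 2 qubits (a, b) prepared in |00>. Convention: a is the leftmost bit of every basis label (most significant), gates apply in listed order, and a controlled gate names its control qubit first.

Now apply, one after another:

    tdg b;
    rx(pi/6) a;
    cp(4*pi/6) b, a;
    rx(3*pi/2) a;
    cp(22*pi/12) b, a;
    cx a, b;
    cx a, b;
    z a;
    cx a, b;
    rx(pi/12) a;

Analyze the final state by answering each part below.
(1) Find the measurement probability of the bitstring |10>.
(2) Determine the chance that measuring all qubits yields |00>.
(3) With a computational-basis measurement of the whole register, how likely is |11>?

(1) The probability of measuring |10> is -3*sqrt(6)/32 - 3*sqrt(2)/32 + 3/8. Key observation: gates 6-7 undo each other exactly, leaving only the rest of the circuit to track.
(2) Outcome |00> occurs with probability 3*sqrt(2)/32 + 3*sqrt(6)/32 + 3/8.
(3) A full measurement returns |11> with probability sqrt(2)/32 + sqrt(6)/32 + 1/8.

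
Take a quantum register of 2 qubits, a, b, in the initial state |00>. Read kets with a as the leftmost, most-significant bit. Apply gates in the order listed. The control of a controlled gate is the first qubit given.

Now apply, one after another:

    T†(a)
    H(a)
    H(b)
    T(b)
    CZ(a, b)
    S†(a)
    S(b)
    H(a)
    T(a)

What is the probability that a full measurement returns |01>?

Outcome |01> occurs with probability 1/4.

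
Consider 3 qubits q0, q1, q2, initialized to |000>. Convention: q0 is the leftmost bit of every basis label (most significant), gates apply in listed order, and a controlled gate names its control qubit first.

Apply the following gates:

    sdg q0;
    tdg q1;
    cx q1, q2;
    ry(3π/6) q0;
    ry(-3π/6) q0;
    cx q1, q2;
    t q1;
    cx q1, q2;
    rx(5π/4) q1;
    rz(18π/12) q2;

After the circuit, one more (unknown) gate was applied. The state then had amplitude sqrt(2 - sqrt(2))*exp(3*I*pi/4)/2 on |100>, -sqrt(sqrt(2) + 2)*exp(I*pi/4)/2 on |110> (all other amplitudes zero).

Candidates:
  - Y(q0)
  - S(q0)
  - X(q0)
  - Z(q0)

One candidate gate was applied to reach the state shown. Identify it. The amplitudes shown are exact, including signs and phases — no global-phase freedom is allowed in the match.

The unique candidate consistent with the amplitudes is Y(q0). Key observation: steps 2-7 multiply out to the identity, so the circuit reduces to the remaining gates.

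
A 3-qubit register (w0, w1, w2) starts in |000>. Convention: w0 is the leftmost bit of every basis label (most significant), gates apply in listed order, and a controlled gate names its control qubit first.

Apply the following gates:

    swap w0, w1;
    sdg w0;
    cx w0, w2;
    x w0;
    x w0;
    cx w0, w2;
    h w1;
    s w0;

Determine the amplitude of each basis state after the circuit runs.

The final amplitudes are sqrt(2)/2 on |000>, sqrt(2)/2 on |010>, and 0 on every other basis state. Key observation: gates 3-6 undo each other exactly, leaving only the rest of the circuit to track.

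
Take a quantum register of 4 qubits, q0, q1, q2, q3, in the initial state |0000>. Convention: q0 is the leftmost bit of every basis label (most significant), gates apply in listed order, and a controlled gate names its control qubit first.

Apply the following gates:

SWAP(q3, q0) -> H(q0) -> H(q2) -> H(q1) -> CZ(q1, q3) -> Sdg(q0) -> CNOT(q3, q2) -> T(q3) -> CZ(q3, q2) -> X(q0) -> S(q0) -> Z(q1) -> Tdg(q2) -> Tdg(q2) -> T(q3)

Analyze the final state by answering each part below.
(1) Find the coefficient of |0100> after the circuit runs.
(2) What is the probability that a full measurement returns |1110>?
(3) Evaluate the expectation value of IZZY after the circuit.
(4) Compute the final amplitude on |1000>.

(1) The amplitude on |0100> is sqrt(2)*I/4.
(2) Outcome |1110> occurs with probability 1/8.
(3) In the final state, IZZY has expectation 0.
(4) |1000> carries amplitude sqrt(2)*I/4 in the final state.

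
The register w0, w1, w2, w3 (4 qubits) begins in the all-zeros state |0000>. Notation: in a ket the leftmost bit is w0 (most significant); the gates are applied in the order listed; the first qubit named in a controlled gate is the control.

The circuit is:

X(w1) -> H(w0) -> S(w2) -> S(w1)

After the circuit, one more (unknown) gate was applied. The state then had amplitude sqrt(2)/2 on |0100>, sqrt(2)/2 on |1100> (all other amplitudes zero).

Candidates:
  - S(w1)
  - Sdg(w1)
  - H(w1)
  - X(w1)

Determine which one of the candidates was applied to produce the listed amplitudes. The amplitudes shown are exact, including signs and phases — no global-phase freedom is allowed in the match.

The unique candidate consistent with the amplitudes is Sdg(w1).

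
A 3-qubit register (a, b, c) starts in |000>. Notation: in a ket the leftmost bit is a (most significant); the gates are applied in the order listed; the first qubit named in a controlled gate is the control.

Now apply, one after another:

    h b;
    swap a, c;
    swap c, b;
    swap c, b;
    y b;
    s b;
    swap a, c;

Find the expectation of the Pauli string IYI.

The observable IYI averages to -1. Key observation: gates 3-4 undo each other exactly, leaving only the rest of the circuit to track.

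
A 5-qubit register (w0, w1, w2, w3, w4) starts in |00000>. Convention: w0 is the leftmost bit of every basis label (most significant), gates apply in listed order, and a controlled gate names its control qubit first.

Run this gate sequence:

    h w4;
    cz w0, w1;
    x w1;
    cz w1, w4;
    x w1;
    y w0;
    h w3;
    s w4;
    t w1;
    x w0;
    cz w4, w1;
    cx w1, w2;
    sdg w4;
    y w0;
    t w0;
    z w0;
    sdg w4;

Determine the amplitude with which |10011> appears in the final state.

The amplitude on |10011> is exp(3*I*pi/4)/2.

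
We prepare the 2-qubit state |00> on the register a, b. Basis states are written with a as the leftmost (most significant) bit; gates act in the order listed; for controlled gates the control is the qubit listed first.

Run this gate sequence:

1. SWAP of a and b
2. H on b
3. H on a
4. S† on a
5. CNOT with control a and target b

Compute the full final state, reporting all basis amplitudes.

After the circuit, the state carries amplitude 1/2 on |00>, 1/2 on |01>, -I/2 on |10>, -I/2 on |11>.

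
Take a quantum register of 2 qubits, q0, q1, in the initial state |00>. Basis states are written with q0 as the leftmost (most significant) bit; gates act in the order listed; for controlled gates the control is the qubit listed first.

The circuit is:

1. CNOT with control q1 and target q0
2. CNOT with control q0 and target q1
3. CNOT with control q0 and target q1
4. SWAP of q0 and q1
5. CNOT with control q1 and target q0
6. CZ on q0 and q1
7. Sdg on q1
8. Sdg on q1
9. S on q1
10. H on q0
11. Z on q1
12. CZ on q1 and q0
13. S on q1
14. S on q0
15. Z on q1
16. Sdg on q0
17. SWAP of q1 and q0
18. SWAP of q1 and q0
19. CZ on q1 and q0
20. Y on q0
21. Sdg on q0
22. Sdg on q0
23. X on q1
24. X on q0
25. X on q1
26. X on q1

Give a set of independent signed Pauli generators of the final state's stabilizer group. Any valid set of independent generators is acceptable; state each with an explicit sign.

The stabilizer group can be generated by +XI, -IZ, among other valid generating sets.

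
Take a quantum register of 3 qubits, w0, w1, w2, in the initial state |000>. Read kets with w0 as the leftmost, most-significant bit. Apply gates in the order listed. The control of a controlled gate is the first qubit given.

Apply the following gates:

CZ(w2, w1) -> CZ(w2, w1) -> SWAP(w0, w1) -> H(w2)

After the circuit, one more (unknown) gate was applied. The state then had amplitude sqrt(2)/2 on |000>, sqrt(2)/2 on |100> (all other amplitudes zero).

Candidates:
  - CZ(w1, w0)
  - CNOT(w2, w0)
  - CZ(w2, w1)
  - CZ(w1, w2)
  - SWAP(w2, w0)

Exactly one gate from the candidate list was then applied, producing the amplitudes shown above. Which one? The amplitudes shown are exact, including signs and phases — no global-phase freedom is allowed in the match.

The applied gate was SWAP(w2, w0). Key observation: the block from step 1 through step 2 cancels to the identity and can be dropped.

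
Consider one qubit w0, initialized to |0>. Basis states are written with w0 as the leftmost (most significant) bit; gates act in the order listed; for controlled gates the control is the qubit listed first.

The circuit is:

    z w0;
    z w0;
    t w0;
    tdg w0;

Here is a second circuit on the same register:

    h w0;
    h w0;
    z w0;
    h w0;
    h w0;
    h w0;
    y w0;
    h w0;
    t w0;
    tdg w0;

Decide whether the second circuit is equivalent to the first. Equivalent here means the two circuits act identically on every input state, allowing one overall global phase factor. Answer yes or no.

No: there is an input state on which the two circuits produce genuinely different outputs (not merely differing by a phase).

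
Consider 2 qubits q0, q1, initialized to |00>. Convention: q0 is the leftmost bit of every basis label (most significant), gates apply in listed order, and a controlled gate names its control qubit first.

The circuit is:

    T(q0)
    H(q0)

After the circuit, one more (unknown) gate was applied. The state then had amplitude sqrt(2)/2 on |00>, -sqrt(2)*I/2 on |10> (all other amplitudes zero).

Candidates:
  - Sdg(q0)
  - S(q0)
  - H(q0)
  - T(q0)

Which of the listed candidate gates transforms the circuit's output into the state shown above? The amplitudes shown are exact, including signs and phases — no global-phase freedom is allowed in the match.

The applied gate was Sdg(q0).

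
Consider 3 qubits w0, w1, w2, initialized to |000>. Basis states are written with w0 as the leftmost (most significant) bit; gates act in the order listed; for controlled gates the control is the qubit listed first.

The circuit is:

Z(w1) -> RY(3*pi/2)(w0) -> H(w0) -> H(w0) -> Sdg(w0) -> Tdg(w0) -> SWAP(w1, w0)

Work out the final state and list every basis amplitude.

After the circuit, the state carries amplitude -sqrt(2)/2 on |000>, -sqrt(2)*exp(I*pi/4)/2 on |010>, and 0 on every other basis state. Key observation: the block from step 3 through step 4 cancels to the identity and can be dropped.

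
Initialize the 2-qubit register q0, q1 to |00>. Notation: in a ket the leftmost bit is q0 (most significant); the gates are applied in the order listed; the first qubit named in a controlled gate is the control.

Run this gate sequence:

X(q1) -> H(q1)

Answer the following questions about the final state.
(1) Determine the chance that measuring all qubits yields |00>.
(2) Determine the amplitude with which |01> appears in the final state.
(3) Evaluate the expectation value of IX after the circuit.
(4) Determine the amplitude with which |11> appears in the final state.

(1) A full measurement returns |00> with probability 1/2.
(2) The amplitude on |01> is -sqrt(2)/2.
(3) In the final state, IX has expectation -1.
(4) |11> carries amplitude 0 in the final state.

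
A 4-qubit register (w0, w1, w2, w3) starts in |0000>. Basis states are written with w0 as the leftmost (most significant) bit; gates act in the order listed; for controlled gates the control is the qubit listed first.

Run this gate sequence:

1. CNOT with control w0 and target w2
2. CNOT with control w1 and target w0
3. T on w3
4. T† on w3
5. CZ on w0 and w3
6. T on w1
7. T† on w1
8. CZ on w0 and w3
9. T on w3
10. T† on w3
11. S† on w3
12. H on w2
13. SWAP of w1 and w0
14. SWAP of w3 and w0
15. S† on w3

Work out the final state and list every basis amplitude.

The final amplitudes are sqrt(2)/2 on |0000>, sqrt(2)/2 on |0010>, and 0 on every other basis state. Key observation: the block from step 3 through step 10 cancels to the identity and can be dropped.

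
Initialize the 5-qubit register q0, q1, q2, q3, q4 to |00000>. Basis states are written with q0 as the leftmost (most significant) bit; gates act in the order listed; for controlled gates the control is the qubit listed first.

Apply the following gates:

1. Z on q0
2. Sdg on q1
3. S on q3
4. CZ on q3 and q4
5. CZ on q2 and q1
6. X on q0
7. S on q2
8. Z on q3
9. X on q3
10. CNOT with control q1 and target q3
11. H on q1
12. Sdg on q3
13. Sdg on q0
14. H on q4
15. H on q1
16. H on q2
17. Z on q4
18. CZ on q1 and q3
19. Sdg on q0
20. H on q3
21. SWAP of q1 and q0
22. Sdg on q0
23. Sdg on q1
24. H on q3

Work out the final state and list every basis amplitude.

The final amplitudes are 1/2 on |01010>, -1/2 on |01011>, 1/2 on |01110>, -1/2 on |01111>, and 0 on every other basis state.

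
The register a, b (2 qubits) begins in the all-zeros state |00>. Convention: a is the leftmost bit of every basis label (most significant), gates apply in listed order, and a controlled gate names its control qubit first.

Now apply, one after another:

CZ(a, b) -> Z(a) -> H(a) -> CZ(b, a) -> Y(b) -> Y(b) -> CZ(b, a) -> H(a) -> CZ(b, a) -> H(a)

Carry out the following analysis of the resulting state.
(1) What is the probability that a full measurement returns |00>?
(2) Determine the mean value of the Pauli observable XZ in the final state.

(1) Outcome |00> occurs with probability 1/2. Key observation: steps 3-8 multiply out to the identity, so the circuit reduces to the remaining gates.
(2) The observable XZ averages to 1.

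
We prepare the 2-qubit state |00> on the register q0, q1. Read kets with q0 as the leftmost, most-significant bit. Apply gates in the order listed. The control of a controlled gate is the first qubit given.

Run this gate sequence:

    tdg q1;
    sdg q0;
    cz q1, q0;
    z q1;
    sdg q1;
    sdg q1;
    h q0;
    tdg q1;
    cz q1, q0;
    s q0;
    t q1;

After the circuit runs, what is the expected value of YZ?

The expectation value of YZ is 1.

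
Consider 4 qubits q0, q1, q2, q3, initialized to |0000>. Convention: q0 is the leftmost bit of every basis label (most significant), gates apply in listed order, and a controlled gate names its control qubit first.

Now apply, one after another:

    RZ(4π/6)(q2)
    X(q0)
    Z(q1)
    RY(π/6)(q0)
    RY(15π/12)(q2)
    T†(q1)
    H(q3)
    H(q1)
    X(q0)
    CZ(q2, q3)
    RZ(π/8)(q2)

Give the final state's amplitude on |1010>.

The amplitude on |1010> is (-sqrt(2) + sqrt(6))*sqrt(sqrt(2) + 2)*exp(35*I*pi/48)/16.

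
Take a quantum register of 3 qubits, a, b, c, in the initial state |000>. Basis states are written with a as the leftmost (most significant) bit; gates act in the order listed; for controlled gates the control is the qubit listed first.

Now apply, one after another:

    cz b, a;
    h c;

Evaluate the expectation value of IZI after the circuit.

In the final state, IZI has expectation 1.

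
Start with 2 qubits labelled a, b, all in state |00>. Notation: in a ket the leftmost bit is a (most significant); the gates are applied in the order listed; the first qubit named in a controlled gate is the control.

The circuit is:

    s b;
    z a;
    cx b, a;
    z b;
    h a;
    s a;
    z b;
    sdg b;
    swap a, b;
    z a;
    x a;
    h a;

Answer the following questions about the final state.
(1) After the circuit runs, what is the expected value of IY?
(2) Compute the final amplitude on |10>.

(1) The expectation value of IY is 1.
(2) |10> carries amplitude -1/2 in the final state.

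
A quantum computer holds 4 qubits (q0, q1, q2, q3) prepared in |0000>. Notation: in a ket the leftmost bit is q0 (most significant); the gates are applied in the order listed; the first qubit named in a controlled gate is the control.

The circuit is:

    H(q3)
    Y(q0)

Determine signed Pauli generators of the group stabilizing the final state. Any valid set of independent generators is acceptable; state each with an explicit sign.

One valid set of independent stabilizer generators is +IIIX, -ZIII, +IZII, +IIZI (any independent generating set of the same group is equally correct).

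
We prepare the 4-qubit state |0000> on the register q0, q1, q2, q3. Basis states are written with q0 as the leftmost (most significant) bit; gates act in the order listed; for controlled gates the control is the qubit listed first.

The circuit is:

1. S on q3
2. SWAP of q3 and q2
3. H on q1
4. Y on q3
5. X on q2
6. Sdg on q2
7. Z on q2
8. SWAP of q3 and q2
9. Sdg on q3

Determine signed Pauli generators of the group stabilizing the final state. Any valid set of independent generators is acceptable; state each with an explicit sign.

The stabilizer group can be generated by +IXII, +ZIII, -IIZI, -IIIZ, among other valid generating sets.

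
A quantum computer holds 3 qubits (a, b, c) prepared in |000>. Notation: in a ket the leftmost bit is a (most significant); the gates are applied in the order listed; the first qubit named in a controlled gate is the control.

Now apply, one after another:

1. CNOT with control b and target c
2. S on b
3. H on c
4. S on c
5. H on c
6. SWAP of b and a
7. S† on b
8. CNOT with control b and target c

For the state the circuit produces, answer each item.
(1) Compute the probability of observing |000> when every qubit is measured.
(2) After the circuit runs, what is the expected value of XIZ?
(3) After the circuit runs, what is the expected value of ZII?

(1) A full measurement returns |000> with probability 1/2.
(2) The observable XIZ averages to 0.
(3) The observable ZII averages to 1.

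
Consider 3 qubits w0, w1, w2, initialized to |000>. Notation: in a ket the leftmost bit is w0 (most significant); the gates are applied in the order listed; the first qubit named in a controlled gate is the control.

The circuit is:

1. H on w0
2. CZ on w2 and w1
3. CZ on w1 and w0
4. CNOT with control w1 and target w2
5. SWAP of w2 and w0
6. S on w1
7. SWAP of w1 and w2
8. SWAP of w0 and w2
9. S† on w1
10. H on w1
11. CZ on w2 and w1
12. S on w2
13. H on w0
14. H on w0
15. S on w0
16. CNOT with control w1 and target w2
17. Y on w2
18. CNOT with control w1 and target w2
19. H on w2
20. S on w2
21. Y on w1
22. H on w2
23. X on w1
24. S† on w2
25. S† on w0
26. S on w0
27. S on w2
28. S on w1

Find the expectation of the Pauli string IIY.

The expectation value of IIY is 1. Key observation: steps 13-14 multiply out to the identity, so the circuit reduces to the remaining gates.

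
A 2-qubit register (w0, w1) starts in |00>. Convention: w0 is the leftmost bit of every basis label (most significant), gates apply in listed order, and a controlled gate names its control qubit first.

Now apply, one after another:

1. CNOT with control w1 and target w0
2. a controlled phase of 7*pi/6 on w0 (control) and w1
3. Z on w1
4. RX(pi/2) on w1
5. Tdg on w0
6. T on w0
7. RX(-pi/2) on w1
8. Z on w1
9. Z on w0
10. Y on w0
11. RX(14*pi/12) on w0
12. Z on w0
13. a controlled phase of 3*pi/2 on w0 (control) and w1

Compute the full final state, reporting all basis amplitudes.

The resulting statevector has amplitude sqrt(2)/4 + sqrt(6)/4 on |00>, 0 on |01>, I*(-sqrt(2) + sqrt(6))/4 on |10>, 0 on |11>.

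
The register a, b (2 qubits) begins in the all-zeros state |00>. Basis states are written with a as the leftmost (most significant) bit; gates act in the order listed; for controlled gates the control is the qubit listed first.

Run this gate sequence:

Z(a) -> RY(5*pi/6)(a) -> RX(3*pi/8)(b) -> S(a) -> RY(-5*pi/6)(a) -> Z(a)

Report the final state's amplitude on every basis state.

After the circuit, the state carries amplitude (1 - I)*(-sqrt(3) + 2*I)*cos(3*pi/16)/4 on |00>, (1 - I)*(2 + sqrt(3)*I)*sin(3*pi/16)/4 on |01>, (1 - I)*cos(3*pi/16)/4 on |10>, -(1 + I)*sin(3*pi/16)/4 on |11>.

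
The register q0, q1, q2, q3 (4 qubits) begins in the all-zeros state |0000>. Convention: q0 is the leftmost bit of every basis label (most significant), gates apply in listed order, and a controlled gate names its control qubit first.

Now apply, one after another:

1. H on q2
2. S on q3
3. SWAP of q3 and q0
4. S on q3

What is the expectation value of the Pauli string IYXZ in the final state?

The expectation value of IYXZ is 0.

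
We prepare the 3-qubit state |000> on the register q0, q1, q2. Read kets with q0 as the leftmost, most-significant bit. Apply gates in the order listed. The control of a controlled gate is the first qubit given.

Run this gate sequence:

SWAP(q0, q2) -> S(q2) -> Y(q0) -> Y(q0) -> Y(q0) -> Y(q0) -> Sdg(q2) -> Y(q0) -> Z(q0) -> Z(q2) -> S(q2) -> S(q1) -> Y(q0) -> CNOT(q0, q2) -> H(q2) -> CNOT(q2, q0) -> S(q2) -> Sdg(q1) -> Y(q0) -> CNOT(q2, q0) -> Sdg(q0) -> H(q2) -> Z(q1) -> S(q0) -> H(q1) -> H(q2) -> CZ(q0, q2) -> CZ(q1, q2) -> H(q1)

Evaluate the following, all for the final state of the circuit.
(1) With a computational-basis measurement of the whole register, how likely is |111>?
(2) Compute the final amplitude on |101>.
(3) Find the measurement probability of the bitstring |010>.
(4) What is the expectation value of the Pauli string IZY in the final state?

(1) A full measurement returns |111> with probability 1/2. Key observation: gates 2-7 undo each other exactly, leaving only the rest of the circuit to track.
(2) |101> carries amplitude 0 in the final state.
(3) The probability of measuring |010> is 0.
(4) The expectation value of IZY is 0.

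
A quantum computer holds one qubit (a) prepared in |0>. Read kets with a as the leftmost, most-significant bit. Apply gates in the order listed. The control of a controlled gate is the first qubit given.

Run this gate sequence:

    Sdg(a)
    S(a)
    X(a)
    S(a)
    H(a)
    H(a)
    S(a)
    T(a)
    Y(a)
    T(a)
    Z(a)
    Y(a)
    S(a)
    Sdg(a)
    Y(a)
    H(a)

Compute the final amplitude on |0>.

The amplitude on |0> is sqrt(2)*exp(3*I*pi/4)/2.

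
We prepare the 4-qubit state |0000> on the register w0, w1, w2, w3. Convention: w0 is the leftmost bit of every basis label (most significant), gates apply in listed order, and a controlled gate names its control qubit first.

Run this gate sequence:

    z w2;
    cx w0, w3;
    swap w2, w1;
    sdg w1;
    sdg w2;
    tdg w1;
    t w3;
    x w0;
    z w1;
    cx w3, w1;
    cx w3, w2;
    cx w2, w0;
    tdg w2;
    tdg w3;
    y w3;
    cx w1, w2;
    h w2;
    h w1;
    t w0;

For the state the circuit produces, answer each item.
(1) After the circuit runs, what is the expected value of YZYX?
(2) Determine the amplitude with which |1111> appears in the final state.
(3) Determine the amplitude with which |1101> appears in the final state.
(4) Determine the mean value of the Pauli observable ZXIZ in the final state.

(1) In the final state, YZYX has expectation 0.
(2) |1111> carries amplitude exp(3*I*pi/4)/2 in the final state.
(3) |1101> carries amplitude exp(3*I*pi/4)/2 in the final state.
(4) The observable ZXIZ averages to 1.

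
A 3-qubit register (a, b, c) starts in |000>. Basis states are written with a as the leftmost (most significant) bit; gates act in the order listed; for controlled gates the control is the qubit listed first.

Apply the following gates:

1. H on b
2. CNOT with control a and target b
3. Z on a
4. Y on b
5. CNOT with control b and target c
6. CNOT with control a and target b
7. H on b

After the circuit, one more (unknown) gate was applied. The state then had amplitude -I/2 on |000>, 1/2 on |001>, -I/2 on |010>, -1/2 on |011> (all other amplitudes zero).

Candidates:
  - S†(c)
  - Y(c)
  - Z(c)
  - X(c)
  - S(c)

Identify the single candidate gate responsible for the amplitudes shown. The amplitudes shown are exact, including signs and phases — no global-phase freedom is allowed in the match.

The unique candidate consistent with the amplitudes is S†(c).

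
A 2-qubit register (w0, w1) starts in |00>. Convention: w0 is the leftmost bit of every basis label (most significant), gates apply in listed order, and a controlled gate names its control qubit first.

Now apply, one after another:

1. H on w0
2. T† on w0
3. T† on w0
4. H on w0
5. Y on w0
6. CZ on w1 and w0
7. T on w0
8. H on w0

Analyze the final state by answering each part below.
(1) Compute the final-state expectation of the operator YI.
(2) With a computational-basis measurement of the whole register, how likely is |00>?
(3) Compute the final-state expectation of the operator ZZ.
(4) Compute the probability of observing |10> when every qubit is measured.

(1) The expectation value of YI is -sqrt(2)/2.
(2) The probability of measuring |00> is 1/2 - sqrt(2)/4.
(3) The expectation value of ZZ is -sqrt(2)/2.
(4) The probability of measuring |10> is sqrt(2)/4 + 1/2.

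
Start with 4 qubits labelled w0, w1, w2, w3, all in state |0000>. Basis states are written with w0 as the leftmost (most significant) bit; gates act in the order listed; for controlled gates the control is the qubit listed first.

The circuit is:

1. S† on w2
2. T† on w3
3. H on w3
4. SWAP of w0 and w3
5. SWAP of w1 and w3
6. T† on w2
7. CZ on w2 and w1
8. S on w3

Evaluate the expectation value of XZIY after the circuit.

The expectation value of XZIY is 0.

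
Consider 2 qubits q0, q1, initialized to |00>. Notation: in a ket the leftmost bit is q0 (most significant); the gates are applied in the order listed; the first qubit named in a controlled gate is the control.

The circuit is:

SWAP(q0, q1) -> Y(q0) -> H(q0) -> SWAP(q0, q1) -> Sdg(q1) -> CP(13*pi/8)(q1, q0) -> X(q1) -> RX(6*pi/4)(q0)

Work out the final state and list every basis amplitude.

The final amplitudes are 1/2 on |00>, -I/2 on |01>, I/2 on |10>, 1/2 on |11>.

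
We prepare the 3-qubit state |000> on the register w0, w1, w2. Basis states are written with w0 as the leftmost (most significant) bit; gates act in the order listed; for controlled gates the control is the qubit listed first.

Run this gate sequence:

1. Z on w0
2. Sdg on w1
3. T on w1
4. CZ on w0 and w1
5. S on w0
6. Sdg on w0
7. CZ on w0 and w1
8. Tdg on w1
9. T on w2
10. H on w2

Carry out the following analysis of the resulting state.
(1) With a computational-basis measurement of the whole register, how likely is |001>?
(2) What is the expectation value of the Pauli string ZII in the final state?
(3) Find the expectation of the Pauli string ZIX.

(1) The probability of measuring |001> is 1/2. Key observation: gates 3-8 undo each other exactly, leaving only the rest of the circuit to track.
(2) In the final state, ZII has expectation 1.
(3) The observable ZIX averages to 1.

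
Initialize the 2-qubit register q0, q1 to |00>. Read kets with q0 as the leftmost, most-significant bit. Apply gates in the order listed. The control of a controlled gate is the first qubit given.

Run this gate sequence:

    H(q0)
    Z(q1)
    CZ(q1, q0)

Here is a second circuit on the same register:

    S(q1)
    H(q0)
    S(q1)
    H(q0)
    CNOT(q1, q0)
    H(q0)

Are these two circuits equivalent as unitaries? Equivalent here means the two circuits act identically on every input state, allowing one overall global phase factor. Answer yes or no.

Yes — the two circuits implement the same unitary up to a global phase.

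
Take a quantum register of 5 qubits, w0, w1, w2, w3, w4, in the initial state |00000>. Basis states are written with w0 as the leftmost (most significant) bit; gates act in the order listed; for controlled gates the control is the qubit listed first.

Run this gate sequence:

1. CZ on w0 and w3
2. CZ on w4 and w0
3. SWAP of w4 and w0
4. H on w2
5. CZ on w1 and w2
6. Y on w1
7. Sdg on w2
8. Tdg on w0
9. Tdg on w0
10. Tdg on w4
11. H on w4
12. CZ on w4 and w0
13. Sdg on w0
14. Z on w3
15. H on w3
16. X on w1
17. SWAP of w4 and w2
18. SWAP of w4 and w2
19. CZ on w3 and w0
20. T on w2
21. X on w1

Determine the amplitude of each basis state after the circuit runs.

The final amplitudes are sqrt(2)*I/4 on |01000>, sqrt(2)*I/4 on |01001>, sqrt(2)*I/4 on |01010>, sqrt(2)*I/4 on |01011>, sqrt(2)*exp(I*pi/4)/4 on |01100>, sqrt(2)*exp(I*pi/4)/4 on |01101>, sqrt(2)*exp(I*pi/4)/4 on |01110>, sqrt(2)*exp(I*pi/4)/4 on |01111>, and 0 on every other basis state. Key observation: steps 17-18 multiply out to the identity, so the circuit reduces to the remaining gates.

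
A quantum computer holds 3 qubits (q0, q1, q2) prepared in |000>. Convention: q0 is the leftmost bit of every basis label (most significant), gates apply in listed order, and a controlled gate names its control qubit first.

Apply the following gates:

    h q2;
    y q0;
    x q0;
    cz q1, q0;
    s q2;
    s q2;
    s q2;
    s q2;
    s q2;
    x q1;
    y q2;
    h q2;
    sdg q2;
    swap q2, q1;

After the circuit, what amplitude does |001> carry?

The amplitude on |001> is -1/2 + I/2. Key observation: steps 6-9 multiply out to the identity, so the circuit reduces to the remaining gates.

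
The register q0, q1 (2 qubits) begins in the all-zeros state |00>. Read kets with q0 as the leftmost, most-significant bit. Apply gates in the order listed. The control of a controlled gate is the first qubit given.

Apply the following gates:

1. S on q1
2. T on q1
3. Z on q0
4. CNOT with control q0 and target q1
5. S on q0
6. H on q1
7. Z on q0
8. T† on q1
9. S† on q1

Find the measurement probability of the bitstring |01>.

The probability of measuring |01> is 1/2.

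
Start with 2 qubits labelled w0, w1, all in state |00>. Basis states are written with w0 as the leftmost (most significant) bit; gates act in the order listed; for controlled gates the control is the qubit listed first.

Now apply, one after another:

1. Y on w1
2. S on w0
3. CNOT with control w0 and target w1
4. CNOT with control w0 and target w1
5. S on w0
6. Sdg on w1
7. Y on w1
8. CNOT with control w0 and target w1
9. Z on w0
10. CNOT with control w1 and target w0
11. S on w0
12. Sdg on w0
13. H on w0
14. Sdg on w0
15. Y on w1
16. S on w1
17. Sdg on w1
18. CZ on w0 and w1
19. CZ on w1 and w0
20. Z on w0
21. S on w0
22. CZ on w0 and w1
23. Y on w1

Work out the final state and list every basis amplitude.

The final amplitudes are -sqrt(2)*I/2 on |00>, 0 on |01>, -sqrt(2)*I/2 on |10>, 0 on |11>.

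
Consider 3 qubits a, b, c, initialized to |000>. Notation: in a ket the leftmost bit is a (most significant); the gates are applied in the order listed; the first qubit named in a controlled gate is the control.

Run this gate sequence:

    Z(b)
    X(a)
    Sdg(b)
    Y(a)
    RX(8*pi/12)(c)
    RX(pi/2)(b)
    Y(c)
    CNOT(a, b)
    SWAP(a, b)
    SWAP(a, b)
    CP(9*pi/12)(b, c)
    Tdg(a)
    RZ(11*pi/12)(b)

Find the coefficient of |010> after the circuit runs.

The final state's coefficient on |010> equals sqrt(6)*exp(11*I*pi/24)/4. Key observation: gates 9-10 undo each other exactly, leaving only the rest of the circuit to track.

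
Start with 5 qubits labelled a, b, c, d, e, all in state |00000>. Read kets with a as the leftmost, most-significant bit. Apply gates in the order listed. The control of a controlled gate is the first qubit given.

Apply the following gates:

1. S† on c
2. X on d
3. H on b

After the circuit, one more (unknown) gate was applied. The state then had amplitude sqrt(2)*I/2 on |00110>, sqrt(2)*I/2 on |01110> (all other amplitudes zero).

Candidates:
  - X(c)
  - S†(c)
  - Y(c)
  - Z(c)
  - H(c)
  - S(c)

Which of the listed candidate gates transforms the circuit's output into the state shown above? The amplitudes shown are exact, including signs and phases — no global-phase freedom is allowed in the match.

The applied gate was Y(c).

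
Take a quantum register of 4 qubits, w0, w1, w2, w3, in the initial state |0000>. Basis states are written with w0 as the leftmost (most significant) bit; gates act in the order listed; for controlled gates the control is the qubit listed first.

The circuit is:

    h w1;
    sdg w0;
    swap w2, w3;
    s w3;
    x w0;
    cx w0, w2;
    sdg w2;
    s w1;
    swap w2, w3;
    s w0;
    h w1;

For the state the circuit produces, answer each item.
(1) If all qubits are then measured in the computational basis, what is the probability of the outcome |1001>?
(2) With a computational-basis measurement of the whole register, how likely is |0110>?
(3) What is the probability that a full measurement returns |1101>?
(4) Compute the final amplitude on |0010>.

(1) A full measurement returns |1001> with probability 1/2.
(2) Outcome |0110> occurs with probability 0.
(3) The probability of measuring |1101> is 1/2.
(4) |0010> carries amplitude 0 in the final state.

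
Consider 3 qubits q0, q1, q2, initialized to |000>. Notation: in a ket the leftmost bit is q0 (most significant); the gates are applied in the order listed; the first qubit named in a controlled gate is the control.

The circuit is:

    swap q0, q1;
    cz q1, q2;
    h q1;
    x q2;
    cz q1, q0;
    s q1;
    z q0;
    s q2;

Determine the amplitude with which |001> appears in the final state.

|001> carries amplitude sqrt(2)*I/2 in the final state.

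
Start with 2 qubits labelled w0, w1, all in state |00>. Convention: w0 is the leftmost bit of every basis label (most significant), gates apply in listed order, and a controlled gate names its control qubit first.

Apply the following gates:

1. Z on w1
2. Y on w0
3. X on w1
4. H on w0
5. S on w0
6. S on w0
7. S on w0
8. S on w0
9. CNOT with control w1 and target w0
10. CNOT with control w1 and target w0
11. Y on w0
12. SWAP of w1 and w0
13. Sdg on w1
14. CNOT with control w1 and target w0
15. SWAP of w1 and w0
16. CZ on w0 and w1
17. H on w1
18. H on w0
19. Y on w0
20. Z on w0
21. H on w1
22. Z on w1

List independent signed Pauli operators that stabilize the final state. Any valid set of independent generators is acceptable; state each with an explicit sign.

The final state is stabilized by the group generated by -XZ, +ZY; other independent generating sets are equally valid. Key observation: the block from step 5 through step 8 cancels to the identity and can be dropped.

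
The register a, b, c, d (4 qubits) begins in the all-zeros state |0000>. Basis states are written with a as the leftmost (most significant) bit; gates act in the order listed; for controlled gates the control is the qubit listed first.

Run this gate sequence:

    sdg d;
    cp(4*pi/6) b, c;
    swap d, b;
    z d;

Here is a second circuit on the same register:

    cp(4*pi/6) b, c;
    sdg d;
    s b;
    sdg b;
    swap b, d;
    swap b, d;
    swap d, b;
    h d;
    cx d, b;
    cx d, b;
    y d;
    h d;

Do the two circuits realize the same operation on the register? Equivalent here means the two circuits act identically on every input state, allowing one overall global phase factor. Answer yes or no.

No: there is an input state on which the two circuits produce genuinely different outputs (not merely differing by a phase).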